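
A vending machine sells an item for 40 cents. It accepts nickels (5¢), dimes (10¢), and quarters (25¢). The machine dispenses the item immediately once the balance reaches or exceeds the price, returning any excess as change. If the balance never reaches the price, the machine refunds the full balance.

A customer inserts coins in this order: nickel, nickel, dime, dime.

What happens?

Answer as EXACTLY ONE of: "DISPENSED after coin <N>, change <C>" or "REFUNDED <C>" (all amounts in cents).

Answer: REFUNDED 30

Derivation:
Price: 40¢
Coin 1 (nickel, 5¢): balance = 5¢
Coin 2 (nickel, 5¢): balance = 10¢
Coin 3 (dime, 10¢): balance = 20¢
Coin 4 (dime, 10¢): balance = 30¢
All coins inserted, balance 30¢ < price 40¢ → REFUND 30¢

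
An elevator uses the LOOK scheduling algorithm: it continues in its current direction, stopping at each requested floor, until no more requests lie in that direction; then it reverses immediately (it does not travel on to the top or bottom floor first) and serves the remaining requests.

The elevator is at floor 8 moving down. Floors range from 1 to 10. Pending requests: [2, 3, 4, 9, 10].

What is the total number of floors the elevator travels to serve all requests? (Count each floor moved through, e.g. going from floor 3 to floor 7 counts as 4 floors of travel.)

Answer: 14

Derivation:
Start at floor 8 moving down, LOOK stop order: [4, 3, 2, 9, 10]
  8 → 4: |4-8| = 4, total = 4
  4 → 3: |3-4| = 1, total = 5
  3 → 2: |2-3| = 1, total = 6
  2 → 9: |9-2| = 7, total = 13
  9 → 10: |10-9| = 1, total = 14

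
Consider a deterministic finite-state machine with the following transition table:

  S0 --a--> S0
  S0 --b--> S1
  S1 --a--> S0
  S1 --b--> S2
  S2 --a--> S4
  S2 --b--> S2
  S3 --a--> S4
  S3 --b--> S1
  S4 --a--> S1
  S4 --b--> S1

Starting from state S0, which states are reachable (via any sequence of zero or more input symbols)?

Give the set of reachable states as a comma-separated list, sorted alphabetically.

BFS from S0:
  visit S0: S0--a-->S0 (seen), S0--b-->S1 (new)
  visit S1: S1--a-->S0 (seen), S1--b-->S2 (new)
  visit S2: S2--a-->S4 (new), S2--b-->S2 (seen)
  visit S4: S4--a-->S1 (seen), S4--b-->S1 (seen)

Answer: S0, S1, S2, S4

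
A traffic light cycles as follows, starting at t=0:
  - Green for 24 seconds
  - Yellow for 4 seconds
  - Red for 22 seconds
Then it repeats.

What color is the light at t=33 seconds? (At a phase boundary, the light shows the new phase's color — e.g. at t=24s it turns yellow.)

Answer: red

Derivation:
Cycle length = 24 + 4 + 22 = 50s
t = 33, phase_t = 33 mod 50 = 33
33 >= 28 → RED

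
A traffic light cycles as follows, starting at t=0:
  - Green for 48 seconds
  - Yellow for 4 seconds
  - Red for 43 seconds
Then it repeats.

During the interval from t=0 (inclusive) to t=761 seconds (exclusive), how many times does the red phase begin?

Answer: 8

Derivation:
Cycle = 48+4+43 = 95s
red phase starts at t = k*95 + 52 for k=0,1,2,...
Need k*95+52 < 761 → k < 7.463
k ∈ {0, ..., 7} → 8 starts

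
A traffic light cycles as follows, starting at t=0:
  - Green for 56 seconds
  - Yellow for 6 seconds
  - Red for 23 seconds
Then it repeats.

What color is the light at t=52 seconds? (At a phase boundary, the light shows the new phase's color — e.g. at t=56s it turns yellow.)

Answer: green

Derivation:
Cycle length = 56 + 6 + 23 = 85s
t = 52, phase_t = 52 mod 85 = 52
52 < 56 (green end) → GREEN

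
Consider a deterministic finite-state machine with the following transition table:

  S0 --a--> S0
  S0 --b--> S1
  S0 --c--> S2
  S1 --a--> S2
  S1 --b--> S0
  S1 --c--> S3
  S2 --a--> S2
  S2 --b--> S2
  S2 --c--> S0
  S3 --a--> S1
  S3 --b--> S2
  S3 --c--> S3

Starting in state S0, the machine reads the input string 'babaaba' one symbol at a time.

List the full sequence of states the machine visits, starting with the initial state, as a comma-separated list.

Start: S0
  read 'b': S0 --b--> S1
  read 'a': S1 --a--> S2
  read 'b': S2 --b--> S2
  read 'a': S2 --a--> S2
  read 'a': S2 --a--> S2
  read 'b': S2 --b--> S2
  read 'a': S2 --a--> S2

Answer: S0, S1, S2, S2, S2, S2, S2, S2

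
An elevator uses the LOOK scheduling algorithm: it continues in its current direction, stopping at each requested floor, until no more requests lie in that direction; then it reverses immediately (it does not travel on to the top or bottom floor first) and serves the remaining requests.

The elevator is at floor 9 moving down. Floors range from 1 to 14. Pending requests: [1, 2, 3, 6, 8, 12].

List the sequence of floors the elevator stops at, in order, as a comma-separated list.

Current: 9, moving DOWN
Serve below first (descending): [8, 6, 3, 2, 1]
Then reverse, serve above (ascending): [12]

Answer: 8, 6, 3, 2, 1, 12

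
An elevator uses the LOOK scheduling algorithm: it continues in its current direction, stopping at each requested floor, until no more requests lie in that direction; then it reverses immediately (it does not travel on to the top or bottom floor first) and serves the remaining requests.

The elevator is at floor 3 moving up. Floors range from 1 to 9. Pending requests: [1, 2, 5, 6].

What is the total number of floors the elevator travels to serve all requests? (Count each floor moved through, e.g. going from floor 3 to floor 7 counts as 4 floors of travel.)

Start at floor 3 moving up, LOOK stop order: [5, 6, 2, 1]
  3 → 5: |5-3| = 2, total = 2
  5 → 6: |6-5| = 1, total = 3
  6 → 2: |2-6| = 4, total = 7
  2 → 1: |1-2| = 1, total = 8

Answer: 8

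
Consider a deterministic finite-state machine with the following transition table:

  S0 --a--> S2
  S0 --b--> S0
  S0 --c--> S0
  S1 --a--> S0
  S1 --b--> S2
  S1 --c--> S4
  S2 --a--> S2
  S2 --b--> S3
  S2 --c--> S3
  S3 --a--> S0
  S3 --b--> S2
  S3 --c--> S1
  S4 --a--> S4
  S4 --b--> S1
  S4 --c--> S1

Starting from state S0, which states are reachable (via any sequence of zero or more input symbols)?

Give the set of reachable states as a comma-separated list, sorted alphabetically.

Answer: S0, S1, S2, S3, S4

Derivation:
BFS from S0:
  visit S0: S0--a-->S2 (new), S0--b-->S0 (seen), S0--c-->S0 (seen)
  visit S2: S2--a-->S2 (seen), S2--b-->S3 (new), S2--c-->S3 (seen)
  visit S3: S3--a-->S0 (seen), S3--b-->S2 (seen), S3--c-->S1 (new)
  visit S1: S1--a-->S0 (seen), S1--b-->S2 (seen), S1--c-->S4 (new)
  visit S4: S4--a-->S4 (seen), S4--b-->S1 (seen), S4--c-->S1 (seen)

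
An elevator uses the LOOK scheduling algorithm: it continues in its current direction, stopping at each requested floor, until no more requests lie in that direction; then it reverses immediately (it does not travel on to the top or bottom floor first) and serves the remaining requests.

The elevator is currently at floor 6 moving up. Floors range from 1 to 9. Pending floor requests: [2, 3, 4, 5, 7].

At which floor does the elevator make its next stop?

Answer: 7

Derivation:
Current floor: 6, direction: up
Requests above: [7]
Requests below: [2, 3, 4, 5]
Moving up and requests lie above → nearest above is min([7]) = 7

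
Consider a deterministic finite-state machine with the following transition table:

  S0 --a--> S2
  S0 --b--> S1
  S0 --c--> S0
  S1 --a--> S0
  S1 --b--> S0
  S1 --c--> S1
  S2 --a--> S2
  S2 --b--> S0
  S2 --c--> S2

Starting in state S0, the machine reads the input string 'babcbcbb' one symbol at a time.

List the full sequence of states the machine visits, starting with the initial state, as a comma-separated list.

Start: S0
  read 'b': S0 --b--> S1
  read 'a': S1 --a--> S0
  read 'b': S0 --b--> S1
  read 'c': S1 --c--> S1
  read 'b': S1 --b--> S0
  read 'c': S0 --c--> S0
  read 'b': S0 --b--> S1
  read 'b': S1 --b--> S0

Answer: S0, S1, S0, S1, S1, S0, S0, S1, S0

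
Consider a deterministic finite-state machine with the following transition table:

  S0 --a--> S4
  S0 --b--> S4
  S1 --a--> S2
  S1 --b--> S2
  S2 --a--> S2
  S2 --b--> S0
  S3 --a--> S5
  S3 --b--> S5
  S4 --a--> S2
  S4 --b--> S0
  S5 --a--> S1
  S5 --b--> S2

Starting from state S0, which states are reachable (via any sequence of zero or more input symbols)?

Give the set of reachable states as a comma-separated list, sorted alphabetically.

Answer: S0, S2, S4

Derivation:
BFS from S0:
  visit S0: S0--a-->S4 (new), S0--b-->S4 (seen)
  visit S4: S4--a-->S2 (new), S4--b-->S0 (seen)
  visit S2: S2--a-->S2 (seen), S2--b-->S0 (seen)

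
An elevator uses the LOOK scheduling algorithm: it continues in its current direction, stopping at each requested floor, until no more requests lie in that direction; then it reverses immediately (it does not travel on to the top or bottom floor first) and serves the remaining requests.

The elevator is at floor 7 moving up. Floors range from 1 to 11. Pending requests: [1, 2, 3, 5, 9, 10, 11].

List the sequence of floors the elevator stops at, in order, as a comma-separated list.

Current: 7, moving UP
Serve above first (ascending): [9, 10, 11]
Then reverse, serve below (descending): [5, 3, 2, 1]

Answer: 9, 10, 11, 5, 3, 2, 1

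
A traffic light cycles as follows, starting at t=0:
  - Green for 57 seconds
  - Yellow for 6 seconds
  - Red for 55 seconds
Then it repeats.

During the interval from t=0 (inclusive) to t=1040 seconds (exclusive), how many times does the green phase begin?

Answer: 9

Derivation:
Cycle = 57+6+55 = 118s
green phase starts at t = k*118 + 0 for k=0,1,2,...
Need k*118+0 < 1040 → k < 8.814
k ∈ {0, ..., 8} → 9 starts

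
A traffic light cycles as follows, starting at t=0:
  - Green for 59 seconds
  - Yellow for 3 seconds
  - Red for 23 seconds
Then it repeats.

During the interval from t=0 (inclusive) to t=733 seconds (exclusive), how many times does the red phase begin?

Answer: 8

Derivation:
Cycle = 59+3+23 = 85s
red phase starts at t = k*85 + 62 for k=0,1,2,...
Need k*85+62 < 733 → k < 7.894
k ∈ {0, ..., 7} → 8 starts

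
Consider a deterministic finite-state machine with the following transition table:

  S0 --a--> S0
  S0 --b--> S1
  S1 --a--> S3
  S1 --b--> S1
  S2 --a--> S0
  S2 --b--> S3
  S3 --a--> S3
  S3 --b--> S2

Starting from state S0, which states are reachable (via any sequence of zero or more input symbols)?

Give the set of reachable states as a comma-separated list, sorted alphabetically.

BFS from S0:
  visit S0: S0--a-->S0 (seen), S0--b-->S1 (new)
  visit S1: S1--a-->S3 (new), S1--b-->S1 (seen)
  visit S3: S3--a-->S3 (seen), S3--b-->S2 (new)
  visit S2: S2--a-->S0 (seen), S2--b-->S3 (seen)

Answer: S0, S1, S2, S3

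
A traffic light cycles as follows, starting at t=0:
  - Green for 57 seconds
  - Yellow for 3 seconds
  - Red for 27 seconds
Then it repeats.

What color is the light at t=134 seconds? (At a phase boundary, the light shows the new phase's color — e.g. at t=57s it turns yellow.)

Cycle length = 57 + 3 + 27 = 87s
t = 134, phase_t = 134 mod 87 = 47
47 < 57 (green end) → GREEN

Answer: green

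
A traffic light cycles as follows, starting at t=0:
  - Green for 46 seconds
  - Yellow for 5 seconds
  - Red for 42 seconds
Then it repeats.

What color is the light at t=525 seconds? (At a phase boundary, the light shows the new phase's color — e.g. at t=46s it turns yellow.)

Cycle length = 46 + 5 + 42 = 93s
t = 525, phase_t = 525 mod 93 = 60
60 >= 51 → RED

Answer: red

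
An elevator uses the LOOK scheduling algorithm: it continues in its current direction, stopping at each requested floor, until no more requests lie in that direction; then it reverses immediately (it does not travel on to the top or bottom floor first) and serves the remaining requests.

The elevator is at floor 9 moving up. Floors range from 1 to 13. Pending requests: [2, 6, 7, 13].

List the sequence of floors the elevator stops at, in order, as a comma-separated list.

Answer: 13, 7, 6, 2

Derivation:
Current: 9, moving UP
Serve above first (ascending): [13]
Then reverse, serve below (descending): [7, 6, 2]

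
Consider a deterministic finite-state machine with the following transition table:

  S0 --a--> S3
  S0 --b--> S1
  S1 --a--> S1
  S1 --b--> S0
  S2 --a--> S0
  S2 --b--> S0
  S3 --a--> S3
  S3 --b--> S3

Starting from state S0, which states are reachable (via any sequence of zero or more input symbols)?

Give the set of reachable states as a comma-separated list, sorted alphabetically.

BFS from S0:
  visit S0: S0--a-->S3 (new), S0--b-->S1 (new)
  visit S3: S3--a-->S3 (seen), S3--b-->S3 (seen)
  visit S1: S1--a-->S1 (seen), S1--b-->S0 (seen)

Answer: S0, S1, S3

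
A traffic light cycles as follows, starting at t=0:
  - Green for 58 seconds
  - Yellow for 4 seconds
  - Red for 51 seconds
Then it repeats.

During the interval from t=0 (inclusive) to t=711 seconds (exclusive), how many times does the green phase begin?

Answer: 7

Derivation:
Cycle = 58+4+51 = 113s
green phase starts at t = k*113 + 0 for k=0,1,2,...
Need k*113+0 < 711 → k < 6.292
k ∈ {0, ..., 6} → 7 starts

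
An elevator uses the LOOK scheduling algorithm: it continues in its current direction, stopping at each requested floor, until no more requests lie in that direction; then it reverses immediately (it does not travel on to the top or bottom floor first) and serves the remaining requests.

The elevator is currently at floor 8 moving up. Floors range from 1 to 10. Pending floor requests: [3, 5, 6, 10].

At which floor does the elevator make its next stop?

Answer: 10

Derivation:
Current floor: 8, direction: up
Requests above: [10]
Requests below: [3, 5, 6]
Moving up and requests lie above → nearest above is min([10]) = 10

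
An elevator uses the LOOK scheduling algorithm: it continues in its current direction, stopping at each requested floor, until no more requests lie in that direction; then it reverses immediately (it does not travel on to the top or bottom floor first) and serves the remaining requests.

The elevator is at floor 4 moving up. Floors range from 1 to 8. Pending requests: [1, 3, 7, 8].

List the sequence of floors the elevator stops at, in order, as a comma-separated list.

Current: 4, moving UP
Serve above first (ascending): [7, 8]
Then reverse, serve below (descending): [3, 1]

Answer: 7, 8, 3, 1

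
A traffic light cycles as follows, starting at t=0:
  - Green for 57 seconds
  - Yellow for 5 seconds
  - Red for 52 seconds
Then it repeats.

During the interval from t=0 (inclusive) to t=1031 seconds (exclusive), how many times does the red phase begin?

Answer: 9

Derivation:
Cycle = 57+5+52 = 114s
red phase starts at t = k*114 + 62 for k=0,1,2,...
Need k*114+62 < 1031 → k < 8.500
k ∈ {0, ..., 8} → 9 starts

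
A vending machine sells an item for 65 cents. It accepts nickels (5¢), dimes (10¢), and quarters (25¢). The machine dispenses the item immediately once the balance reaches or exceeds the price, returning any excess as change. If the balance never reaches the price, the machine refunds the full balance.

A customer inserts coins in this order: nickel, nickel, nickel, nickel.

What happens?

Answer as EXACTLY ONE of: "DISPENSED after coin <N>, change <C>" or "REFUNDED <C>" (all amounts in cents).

Price: 65¢
Coin 1 (nickel, 5¢): balance = 5¢
Coin 2 (nickel, 5¢): balance = 10¢
Coin 3 (nickel, 5¢): balance = 15¢
Coin 4 (nickel, 5¢): balance = 20¢
All coins inserted, balance 20¢ < price 65¢ → REFUND 20¢

Answer: REFUNDED 20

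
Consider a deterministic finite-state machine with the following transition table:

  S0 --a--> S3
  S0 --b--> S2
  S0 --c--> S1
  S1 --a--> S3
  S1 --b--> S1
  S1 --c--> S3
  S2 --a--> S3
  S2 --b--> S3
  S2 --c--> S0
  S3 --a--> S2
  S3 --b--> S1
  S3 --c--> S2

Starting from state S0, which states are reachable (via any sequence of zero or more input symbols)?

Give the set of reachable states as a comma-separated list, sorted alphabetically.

Answer: S0, S1, S2, S3

Derivation:
BFS from S0:
  visit S0: S0--a-->S3 (new), S0--b-->S2 (new), S0--c-->S1 (new)
  visit S3: S3--a-->S2 (seen), S3--b-->S1 (seen), S3--c-->S2 (seen)
  visit S2: S2--a-->S3 (seen), S2--b-->S3 (seen), S2--c-->S0 (seen)
  visit S1: S1--a-->S3 (seen), S1--b-->S1 (seen), S1--c-->S3 (seen)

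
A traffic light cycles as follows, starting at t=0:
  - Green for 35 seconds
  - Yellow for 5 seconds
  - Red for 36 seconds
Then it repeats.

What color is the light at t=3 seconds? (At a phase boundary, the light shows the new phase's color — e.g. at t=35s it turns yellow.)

Cycle length = 35 + 5 + 36 = 76s
t = 3, phase_t = 3 mod 76 = 3
3 < 35 (green end) → GREEN

Answer: green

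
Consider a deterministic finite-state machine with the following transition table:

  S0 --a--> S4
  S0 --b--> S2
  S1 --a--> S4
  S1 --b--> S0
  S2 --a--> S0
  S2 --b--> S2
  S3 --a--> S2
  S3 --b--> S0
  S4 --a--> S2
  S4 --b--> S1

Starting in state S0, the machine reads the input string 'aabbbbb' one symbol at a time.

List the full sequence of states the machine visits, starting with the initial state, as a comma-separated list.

Start: S0
  read 'a': S0 --a--> S4
  read 'a': S4 --a--> S2
  read 'b': S2 --b--> S2
  read 'b': S2 --b--> S2
  read 'b': S2 --b--> S2
  read 'b': S2 --b--> S2
  read 'b': S2 --b--> S2

Answer: S0, S4, S2, S2, S2, S2, S2, S2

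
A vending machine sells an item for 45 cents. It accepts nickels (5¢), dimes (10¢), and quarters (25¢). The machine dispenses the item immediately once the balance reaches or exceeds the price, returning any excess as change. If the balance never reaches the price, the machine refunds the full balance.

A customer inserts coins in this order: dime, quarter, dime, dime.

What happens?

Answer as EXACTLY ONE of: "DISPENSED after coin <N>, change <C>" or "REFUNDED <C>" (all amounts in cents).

Answer: DISPENSED after coin 3, change 0

Derivation:
Price: 45¢
Coin 1 (dime, 10¢): balance = 10¢
Coin 2 (quarter, 25¢): balance = 35¢
Coin 3 (dime, 10¢): balance = 45¢
  → balance >= price → DISPENSE, change = 45 - 45 = 0¢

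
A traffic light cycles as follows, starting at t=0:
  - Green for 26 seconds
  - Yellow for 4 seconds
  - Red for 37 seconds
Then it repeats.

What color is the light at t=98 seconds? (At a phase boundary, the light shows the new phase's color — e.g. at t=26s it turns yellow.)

Answer: red

Derivation:
Cycle length = 26 + 4 + 37 = 67s
t = 98, phase_t = 98 mod 67 = 31
31 >= 30 → RED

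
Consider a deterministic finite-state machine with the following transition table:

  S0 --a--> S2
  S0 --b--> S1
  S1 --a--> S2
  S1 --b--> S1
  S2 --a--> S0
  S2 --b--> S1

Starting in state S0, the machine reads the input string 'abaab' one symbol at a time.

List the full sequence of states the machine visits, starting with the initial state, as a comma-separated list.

Answer: S0, S2, S1, S2, S0, S1

Derivation:
Start: S0
  read 'a': S0 --a--> S2
  read 'b': S2 --b--> S1
  read 'a': S1 --a--> S2
  read 'a': S2 --a--> S0
  read 'b': S0 --b--> S1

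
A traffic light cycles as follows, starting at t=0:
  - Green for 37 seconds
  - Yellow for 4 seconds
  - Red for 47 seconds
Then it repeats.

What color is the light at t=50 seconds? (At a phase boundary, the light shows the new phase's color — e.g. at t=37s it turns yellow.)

Cycle length = 37 + 4 + 47 = 88s
t = 50, phase_t = 50 mod 88 = 50
50 >= 41 → RED

Answer: red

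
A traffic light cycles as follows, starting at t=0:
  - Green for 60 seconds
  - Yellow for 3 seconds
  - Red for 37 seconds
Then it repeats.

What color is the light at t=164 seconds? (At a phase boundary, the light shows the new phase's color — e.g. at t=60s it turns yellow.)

Cycle length = 60 + 3 + 37 = 100s
t = 164, phase_t = 164 mod 100 = 64
64 >= 63 → RED

Answer: red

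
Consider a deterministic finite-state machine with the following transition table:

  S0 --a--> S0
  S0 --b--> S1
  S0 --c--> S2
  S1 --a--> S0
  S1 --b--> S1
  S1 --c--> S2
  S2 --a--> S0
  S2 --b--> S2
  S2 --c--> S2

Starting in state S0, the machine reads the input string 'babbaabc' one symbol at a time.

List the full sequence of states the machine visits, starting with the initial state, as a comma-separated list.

Start: S0
  read 'b': S0 --b--> S1
  read 'a': S1 --a--> S0
  read 'b': S0 --b--> S1
  read 'b': S1 --b--> S1
  read 'a': S1 --a--> S0
  read 'a': S0 --a--> S0
  read 'b': S0 --b--> S1
  read 'c': S1 --c--> S2

Answer: S0, S1, S0, S1, S1, S0, S0, S1, S2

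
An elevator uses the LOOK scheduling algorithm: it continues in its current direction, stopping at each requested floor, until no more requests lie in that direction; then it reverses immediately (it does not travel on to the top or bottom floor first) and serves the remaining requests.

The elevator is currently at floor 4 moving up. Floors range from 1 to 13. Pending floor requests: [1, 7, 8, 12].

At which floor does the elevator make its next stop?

Answer: 7

Derivation:
Current floor: 4, direction: up
Requests above: [7, 8, 12]
Requests below: [1]
Moving up and requests lie above → nearest above is min([7, 8, 12]) = 7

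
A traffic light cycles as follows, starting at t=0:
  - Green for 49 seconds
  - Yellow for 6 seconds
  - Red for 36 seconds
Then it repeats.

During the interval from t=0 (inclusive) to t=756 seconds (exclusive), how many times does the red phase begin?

Answer: 8

Derivation:
Cycle = 49+6+36 = 91s
red phase starts at t = k*91 + 55 for k=0,1,2,...
Need k*91+55 < 756 → k < 7.703
k ∈ {0, ..., 7} → 8 starts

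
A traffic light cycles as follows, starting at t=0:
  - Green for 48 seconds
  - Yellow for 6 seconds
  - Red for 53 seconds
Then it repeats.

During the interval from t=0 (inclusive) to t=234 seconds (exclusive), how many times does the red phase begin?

Answer: 2

Derivation:
Cycle = 48+6+53 = 107s
red phase starts at t = k*107 + 54 for k=0,1,2,...
Need k*107+54 < 234 → k < 1.682
k ∈ {0, ..., 1} → 2 starts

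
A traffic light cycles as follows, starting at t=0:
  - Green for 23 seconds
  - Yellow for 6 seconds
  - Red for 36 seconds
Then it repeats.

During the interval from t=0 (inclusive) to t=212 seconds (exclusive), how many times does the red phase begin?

Answer: 3

Derivation:
Cycle = 23+6+36 = 65s
red phase starts at t = k*65 + 29 for k=0,1,2,...
Need k*65+29 < 212 → k < 2.815
k ∈ {0, ..., 2} → 3 starts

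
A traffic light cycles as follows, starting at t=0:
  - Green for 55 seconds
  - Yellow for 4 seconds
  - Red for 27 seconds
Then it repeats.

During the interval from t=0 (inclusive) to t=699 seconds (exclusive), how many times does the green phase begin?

Cycle = 55+4+27 = 86s
green phase starts at t = k*86 + 0 for k=0,1,2,...
Need k*86+0 < 699 → k < 8.128
k ∈ {0, ..., 8} → 9 starts

Answer: 9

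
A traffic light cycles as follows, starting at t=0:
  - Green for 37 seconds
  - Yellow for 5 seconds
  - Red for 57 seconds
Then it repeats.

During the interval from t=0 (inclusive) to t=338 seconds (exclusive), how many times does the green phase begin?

Cycle = 37+5+57 = 99s
green phase starts at t = k*99 + 0 for k=0,1,2,...
Need k*99+0 < 338 → k < 3.414
k ∈ {0, ..., 3} → 4 starts

Answer: 4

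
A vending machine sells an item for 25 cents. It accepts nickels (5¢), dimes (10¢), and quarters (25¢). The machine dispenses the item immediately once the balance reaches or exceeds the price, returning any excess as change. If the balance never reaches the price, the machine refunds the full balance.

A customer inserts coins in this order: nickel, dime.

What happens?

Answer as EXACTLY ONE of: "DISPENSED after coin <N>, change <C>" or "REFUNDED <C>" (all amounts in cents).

Price: 25¢
Coin 1 (nickel, 5¢): balance = 5¢
Coin 2 (dime, 10¢): balance = 15¢
All coins inserted, balance 15¢ < price 25¢ → REFUND 15¢

Answer: REFUNDED 15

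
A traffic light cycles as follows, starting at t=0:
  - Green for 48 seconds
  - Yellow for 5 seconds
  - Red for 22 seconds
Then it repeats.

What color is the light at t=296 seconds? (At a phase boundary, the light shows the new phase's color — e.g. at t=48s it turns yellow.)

Cycle length = 48 + 5 + 22 = 75s
t = 296, phase_t = 296 mod 75 = 71
71 >= 53 → RED

Answer: red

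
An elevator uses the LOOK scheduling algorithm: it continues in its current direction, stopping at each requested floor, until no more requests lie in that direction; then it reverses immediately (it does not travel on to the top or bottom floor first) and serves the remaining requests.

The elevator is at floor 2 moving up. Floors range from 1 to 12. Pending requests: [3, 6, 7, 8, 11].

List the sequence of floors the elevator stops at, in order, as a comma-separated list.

Answer: 3, 6, 7, 8, 11

Derivation:
Current: 2, moving UP
Serve above first (ascending): [3, 6, 7, 8, 11]
Then reverse, serve below (descending): []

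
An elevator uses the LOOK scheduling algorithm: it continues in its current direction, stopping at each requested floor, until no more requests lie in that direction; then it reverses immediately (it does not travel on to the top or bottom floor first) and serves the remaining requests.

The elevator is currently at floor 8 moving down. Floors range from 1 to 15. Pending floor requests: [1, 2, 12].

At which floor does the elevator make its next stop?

Current floor: 8, direction: down
Requests above: [12]
Requests below: [1, 2]
Moving down and requests lie below → nearest below is max([1, 2]) = 2

Answer: 2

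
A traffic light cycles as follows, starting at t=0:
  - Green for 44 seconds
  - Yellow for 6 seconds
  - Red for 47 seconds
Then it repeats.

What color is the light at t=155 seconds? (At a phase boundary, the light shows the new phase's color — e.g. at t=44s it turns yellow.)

Answer: red

Derivation:
Cycle length = 44 + 6 + 47 = 97s
t = 155, phase_t = 155 mod 97 = 58
58 >= 50 → RED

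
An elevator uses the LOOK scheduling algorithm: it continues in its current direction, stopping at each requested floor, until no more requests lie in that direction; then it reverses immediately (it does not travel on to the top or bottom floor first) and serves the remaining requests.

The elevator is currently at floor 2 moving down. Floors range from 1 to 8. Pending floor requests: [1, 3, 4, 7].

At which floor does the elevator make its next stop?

Current floor: 2, direction: down
Requests above: [3, 4, 7]
Requests below: [1]
Moving down and requests lie below → nearest below is max([1]) = 1

Answer: 1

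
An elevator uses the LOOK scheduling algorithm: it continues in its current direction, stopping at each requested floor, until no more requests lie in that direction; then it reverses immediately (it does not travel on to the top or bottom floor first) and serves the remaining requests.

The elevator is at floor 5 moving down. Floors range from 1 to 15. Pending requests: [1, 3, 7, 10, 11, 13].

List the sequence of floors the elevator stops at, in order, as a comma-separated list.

Answer: 3, 1, 7, 10, 11, 13

Derivation:
Current: 5, moving DOWN
Serve below first (descending): [3, 1]
Then reverse, serve above (ascending): [7, 10, 11, 13]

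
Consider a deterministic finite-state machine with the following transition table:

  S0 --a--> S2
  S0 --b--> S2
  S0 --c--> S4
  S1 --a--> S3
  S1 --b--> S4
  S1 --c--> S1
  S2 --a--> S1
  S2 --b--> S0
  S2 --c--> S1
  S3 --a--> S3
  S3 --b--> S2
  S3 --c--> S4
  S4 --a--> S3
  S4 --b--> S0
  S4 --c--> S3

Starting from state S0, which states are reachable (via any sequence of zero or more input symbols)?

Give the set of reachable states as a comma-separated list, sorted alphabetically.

Answer: S0, S1, S2, S3, S4

Derivation:
BFS from S0:
  visit S0: S0--a-->S2 (new), S0--b-->S2 (seen), S0--c-->S4 (new)
  visit S2: S2--a-->S1 (new), S2--b-->S0 (seen), S2--c-->S1 (seen)
  visit S4: S4--a-->S3 (new), S4--b-->S0 (seen), S4--c-->S3 (seen)
  visit S1: S1--a-->S3 (seen), S1--b-->S4 (seen), S1--c-->S1 (seen)
  visit S3: S3--a-->S3 (seen), S3--b-->S2 (seen), S3--c-->S4 (seen)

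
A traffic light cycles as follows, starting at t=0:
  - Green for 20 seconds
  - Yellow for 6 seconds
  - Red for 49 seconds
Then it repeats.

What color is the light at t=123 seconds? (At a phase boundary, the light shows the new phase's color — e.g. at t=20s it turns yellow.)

Cycle length = 20 + 6 + 49 = 75s
t = 123, phase_t = 123 mod 75 = 48
48 >= 26 → RED

Answer: red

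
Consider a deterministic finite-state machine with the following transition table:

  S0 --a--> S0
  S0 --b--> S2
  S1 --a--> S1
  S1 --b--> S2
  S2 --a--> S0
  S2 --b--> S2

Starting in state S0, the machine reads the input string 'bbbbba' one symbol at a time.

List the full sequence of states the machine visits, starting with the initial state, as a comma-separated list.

Answer: S0, S2, S2, S2, S2, S2, S0

Derivation:
Start: S0
  read 'b': S0 --b--> S2
  read 'b': S2 --b--> S2
  read 'b': S2 --b--> S2
  read 'b': S2 --b--> S2
  read 'b': S2 --b--> S2
  read 'a': S2 --a--> S0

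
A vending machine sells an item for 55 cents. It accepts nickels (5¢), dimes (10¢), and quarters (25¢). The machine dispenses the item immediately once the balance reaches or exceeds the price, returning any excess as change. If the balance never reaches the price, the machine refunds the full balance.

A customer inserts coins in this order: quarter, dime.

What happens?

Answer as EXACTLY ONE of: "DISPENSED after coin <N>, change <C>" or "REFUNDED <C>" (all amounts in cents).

Price: 55¢
Coin 1 (quarter, 25¢): balance = 25¢
Coin 2 (dime, 10¢): balance = 35¢
All coins inserted, balance 35¢ < price 55¢ → REFUND 35¢

Answer: REFUNDED 35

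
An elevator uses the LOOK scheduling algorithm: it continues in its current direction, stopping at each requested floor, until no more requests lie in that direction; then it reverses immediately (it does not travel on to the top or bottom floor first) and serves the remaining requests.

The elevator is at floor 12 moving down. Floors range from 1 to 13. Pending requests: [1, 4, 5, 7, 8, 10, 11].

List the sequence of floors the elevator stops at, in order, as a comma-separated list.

Current: 12, moving DOWN
Serve below first (descending): [11, 10, 8, 7, 5, 4, 1]
Then reverse, serve above (ascending): []

Answer: 11, 10, 8, 7, 5, 4, 1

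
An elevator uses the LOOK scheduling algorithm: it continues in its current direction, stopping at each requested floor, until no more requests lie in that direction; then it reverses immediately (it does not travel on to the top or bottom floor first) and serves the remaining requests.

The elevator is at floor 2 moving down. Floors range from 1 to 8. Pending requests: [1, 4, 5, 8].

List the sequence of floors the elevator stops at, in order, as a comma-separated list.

Answer: 1, 4, 5, 8

Derivation:
Current: 2, moving DOWN
Serve below first (descending): [1]
Then reverse, serve above (ascending): [4, 5, 8]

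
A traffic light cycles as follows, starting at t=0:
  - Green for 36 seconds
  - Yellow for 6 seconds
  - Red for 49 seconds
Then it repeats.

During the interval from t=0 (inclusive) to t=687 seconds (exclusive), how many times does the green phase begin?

Answer: 8

Derivation:
Cycle = 36+6+49 = 91s
green phase starts at t = k*91 + 0 for k=0,1,2,...
Need k*91+0 < 687 → k < 7.549
k ∈ {0, ..., 7} → 8 starts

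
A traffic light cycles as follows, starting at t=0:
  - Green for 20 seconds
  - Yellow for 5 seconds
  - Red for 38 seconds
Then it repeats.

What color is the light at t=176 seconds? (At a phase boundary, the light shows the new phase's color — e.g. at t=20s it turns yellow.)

Answer: red

Derivation:
Cycle length = 20 + 5 + 38 = 63s
t = 176, phase_t = 176 mod 63 = 50
50 >= 25 → RED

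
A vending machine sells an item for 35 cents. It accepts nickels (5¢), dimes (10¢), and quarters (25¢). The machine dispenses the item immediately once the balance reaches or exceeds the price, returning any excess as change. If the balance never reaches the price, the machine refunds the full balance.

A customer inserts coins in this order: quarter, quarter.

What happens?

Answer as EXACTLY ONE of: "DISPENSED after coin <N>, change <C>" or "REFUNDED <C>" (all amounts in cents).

Answer: DISPENSED after coin 2, change 15

Derivation:
Price: 35¢
Coin 1 (quarter, 25¢): balance = 25¢
Coin 2 (quarter, 25¢): balance = 50¢
  → balance >= price → DISPENSE, change = 50 - 35 = 15¢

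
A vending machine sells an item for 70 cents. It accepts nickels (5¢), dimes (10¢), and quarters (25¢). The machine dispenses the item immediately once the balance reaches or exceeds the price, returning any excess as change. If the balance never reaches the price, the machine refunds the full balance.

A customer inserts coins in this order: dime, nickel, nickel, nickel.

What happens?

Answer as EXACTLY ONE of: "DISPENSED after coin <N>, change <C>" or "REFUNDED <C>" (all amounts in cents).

Answer: REFUNDED 25

Derivation:
Price: 70¢
Coin 1 (dime, 10¢): balance = 10¢
Coin 2 (nickel, 5¢): balance = 15¢
Coin 3 (nickel, 5¢): balance = 20¢
Coin 4 (nickel, 5¢): balance = 25¢
All coins inserted, balance 25¢ < price 70¢ → REFUND 25¢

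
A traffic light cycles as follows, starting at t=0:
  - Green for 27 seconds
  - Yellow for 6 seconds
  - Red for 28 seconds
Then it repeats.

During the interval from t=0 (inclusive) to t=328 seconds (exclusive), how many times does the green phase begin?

Answer: 6

Derivation:
Cycle = 27+6+28 = 61s
green phase starts at t = k*61 + 0 for k=0,1,2,...
Need k*61+0 < 328 → k < 5.377
k ∈ {0, ..., 5} → 6 starts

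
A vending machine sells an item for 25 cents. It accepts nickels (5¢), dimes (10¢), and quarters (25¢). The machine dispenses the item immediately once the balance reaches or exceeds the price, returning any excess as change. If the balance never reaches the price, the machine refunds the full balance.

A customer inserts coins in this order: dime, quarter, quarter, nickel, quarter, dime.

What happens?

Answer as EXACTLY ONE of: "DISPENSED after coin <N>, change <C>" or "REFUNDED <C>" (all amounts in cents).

Answer: DISPENSED after coin 2, change 10

Derivation:
Price: 25¢
Coin 1 (dime, 10¢): balance = 10¢
Coin 2 (quarter, 25¢): balance = 35¢
  → balance >= price → DISPENSE, change = 35 - 25 = 10¢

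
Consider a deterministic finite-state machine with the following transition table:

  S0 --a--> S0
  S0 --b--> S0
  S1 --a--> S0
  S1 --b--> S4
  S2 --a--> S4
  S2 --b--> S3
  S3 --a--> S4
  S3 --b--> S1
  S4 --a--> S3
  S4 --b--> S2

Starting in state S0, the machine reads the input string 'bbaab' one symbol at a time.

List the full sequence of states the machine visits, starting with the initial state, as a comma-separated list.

Start: S0
  read 'b': S0 --b--> S0
  read 'b': S0 --b--> S0
  read 'a': S0 --a--> S0
  read 'a': S0 --a--> S0
  read 'b': S0 --b--> S0

Answer: S0, S0, S0, S0, S0, S0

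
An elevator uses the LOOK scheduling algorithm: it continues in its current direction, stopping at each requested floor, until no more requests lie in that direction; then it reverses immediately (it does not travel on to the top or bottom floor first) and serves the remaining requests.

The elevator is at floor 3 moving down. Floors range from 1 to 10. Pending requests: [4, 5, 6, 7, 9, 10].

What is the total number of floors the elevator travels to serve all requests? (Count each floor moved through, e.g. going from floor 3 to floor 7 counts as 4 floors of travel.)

Start at floor 3 moving down, LOOK stop order: [4, 5, 6, 7, 9, 10]
  3 → 4: |4-3| = 1, total = 1
  4 → 5: |5-4| = 1, total = 2
  5 → 6: |6-5| = 1, total = 3
  6 → 7: |7-6| = 1, total = 4
  7 → 9: |9-7| = 2, total = 6
  9 → 10: |10-9| = 1, total = 7

Answer: 7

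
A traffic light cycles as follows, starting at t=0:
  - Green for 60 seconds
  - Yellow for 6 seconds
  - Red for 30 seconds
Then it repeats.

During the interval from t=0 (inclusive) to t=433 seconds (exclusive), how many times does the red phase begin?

Cycle = 60+6+30 = 96s
red phase starts at t = k*96 + 66 for k=0,1,2,...
Need k*96+66 < 433 → k < 3.823
k ∈ {0, ..., 3} → 4 starts

Answer: 4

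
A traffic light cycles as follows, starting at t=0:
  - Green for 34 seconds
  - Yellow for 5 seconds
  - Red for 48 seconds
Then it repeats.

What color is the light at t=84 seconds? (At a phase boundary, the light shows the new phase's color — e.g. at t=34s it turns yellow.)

Cycle length = 34 + 5 + 48 = 87s
t = 84, phase_t = 84 mod 87 = 84
84 >= 39 → RED

Answer: red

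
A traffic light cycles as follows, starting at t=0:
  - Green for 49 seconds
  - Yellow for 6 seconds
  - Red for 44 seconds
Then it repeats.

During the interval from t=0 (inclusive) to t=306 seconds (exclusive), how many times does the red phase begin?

Answer: 3

Derivation:
Cycle = 49+6+44 = 99s
red phase starts at t = k*99 + 55 for k=0,1,2,...
Need k*99+55 < 306 → k < 2.535
k ∈ {0, ..., 2} → 3 starts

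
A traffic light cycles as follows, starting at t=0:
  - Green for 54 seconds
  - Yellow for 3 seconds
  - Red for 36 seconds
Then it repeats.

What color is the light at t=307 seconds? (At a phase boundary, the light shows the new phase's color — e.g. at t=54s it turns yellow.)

Answer: green

Derivation:
Cycle length = 54 + 3 + 36 = 93s
t = 307, phase_t = 307 mod 93 = 28
28 < 54 (green end) → GREEN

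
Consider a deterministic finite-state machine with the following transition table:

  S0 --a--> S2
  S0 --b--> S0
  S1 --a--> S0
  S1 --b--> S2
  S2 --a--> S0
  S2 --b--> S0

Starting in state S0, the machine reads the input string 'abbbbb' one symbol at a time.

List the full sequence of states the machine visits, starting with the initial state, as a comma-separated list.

Answer: S0, S2, S0, S0, S0, S0, S0

Derivation:
Start: S0
  read 'a': S0 --a--> S2
  read 'b': S2 --b--> S0
  read 'b': S0 --b--> S0
  read 'b': S0 --b--> S0
  read 'b': S0 --b--> S0
  read 'b': S0 --b--> S0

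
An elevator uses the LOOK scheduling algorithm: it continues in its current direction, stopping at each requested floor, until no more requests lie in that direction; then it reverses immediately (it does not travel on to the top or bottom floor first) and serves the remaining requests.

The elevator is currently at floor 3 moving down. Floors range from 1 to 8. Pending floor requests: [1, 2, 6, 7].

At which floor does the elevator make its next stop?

Answer: 2

Derivation:
Current floor: 3, direction: down
Requests above: [6, 7]
Requests below: [1, 2]
Moving down and requests lie below → nearest below is max([1, 2]) = 2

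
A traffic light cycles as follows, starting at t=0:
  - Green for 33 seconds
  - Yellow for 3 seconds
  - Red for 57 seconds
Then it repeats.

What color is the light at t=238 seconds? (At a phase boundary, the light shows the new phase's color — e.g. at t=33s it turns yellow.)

Cycle length = 33 + 3 + 57 = 93s
t = 238, phase_t = 238 mod 93 = 52
52 >= 36 → RED

Answer: red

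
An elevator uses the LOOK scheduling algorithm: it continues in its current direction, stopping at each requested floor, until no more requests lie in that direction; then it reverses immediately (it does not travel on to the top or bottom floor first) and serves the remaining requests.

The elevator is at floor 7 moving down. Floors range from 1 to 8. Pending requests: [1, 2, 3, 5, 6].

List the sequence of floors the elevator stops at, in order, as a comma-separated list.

Answer: 6, 5, 3, 2, 1

Derivation:
Current: 7, moving DOWN
Serve below first (descending): [6, 5, 3, 2, 1]
Then reverse, serve above (ascending): []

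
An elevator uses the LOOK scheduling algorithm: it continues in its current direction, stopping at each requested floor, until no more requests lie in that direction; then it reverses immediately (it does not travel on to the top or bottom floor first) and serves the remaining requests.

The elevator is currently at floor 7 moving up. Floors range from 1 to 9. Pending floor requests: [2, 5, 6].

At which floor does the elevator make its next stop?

Answer: 6

Derivation:
Current floor: 7, direction: up
Requests above: []
Requests below: [2, 5, 6]
Moving up but no requests above → reverse; nearest below is max([2, 5, 6]) = 6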